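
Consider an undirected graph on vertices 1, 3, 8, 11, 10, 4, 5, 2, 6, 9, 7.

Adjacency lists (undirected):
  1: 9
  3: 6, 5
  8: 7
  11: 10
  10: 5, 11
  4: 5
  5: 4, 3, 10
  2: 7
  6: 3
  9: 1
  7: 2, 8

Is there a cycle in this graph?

DFS, tracking each vertex's parent; an edge to a visited non-parent vertex closes a cycle.
Start from 5:
visit 5 (parent –)
  visit 4 (parent 5)
    4–5: parent, skip
  visit 3 (parent 5)
    visit 6 (parent 3)
      6–3: parent, skip
    3–5: parent, skip
  visit 10 (parent 5)
    10–5: parent, skip
    visit 11 (parent 10)
      11–10: parent, skip
visit 1 (parent –)
  visit 9 (parent 1)
    9–1: parent, skip
visit 8 (parent –)
  visit 7 (parent 8)
    visit 2 (parent 7)
      2–7: parent, skip
    7–8: parent, skip
No non-parent visited neighbor found — the graph is a forest.

No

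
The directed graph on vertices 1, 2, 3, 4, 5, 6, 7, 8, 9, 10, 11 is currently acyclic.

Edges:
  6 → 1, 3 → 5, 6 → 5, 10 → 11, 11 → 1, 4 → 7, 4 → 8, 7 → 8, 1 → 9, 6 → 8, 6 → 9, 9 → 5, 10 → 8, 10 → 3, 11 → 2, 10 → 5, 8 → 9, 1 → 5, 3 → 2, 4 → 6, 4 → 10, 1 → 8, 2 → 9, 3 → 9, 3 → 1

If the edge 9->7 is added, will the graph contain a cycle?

Adding 9→7 creates a cycle iff 7 can already reach 9.
Path from 7: 7 → 8 → 9.
So 7 → … → 9 → 7 is a cycle.

Yes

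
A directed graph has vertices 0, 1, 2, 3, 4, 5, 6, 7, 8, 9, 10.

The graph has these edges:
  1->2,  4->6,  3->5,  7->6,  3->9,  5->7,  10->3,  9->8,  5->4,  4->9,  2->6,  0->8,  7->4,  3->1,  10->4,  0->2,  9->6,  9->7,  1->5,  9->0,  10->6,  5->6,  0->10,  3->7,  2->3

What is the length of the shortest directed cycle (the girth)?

3

For each vertex v, BFS finds the shortest path from v back to v.
The shortest such closed walk is 2 → 3 → 1 → 2, length 3.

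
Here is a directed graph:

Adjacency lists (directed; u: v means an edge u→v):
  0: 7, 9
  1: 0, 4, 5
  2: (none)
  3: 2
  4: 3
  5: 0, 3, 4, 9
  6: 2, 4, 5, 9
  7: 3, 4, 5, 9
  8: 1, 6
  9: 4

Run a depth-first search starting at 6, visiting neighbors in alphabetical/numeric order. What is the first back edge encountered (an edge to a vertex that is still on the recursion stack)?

DFS from 6 (visiting neighbors in alphabetical/numeric order); mark gray on enter, black on exit:
6 gray
  2 gray
  2 black
  4 gray
    3 gray
      3→2: 2 black — skip
    3 black
  4 black
  5 gray
    0 gray
      7 gray
        7→3: 3 black — skip
        7→4: 4 black — skip
        7→5: 5 is gray → back edge
First back edge: 7 → 5.

7→5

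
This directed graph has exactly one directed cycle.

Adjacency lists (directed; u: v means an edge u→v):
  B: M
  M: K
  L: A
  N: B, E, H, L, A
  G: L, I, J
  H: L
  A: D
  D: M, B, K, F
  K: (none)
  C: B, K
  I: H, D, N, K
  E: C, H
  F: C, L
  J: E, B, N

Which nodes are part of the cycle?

A, D, F, L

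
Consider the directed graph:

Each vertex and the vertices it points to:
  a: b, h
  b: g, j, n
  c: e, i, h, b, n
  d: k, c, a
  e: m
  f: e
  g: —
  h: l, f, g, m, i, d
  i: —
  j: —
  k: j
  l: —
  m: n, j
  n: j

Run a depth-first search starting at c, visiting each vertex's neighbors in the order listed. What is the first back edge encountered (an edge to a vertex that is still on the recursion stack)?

DFS from c (visiting each vertex's neighbors in the order listed); mark gray on enter, black on exit:
c gray
  e gray
    m gray
      n gray
        j gray
        j black
      n black
      m→j: j black — skip
    m black
  e black
  i gray
  i black
  h gray
    l gray
    l black
    f gray
      f→e: e black — skip
    f black
    g gray
    g black
    h→m: m black — skip
    h→i: i black — skip
    d gray
      k gray
        k→j: j black — skip
      k black
      d→c: c is gray → back edge
First back edge: d → c.

d->c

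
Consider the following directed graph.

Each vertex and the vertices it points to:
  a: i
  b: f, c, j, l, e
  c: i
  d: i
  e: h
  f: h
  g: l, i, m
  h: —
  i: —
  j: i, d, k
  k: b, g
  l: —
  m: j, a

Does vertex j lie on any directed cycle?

Yes

j is on a cycle iff j can reach itself via ≥1 edge.
j → k → b → j — yes.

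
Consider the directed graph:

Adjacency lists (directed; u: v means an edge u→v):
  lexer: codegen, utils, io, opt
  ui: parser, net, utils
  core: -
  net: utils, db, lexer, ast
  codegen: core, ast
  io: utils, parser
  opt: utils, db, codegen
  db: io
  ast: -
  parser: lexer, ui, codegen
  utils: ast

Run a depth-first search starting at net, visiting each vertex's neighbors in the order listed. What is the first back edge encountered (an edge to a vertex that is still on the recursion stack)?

lexer->io

DFS from net (visiting each vertex's neighbors in the order listed); mark gray on enter, black on exit:
net gray
  utils gray
    ast gray
    ast black
  utils black
  db gray
    io gray
      io→utils: utils black — skip
      parser gray
        lexer gray
          codegen gray
            core gray
            core black
            codegen→ast: ast black — skip
          codegen black
          lexer→utils: utils black — skip
          lexer→io: io is gray → back edge
First back edge: lexer → io.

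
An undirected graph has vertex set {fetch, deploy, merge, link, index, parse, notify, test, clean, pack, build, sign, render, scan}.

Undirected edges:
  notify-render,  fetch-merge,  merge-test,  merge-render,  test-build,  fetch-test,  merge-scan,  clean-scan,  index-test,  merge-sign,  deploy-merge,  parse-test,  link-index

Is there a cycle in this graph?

Yes

DFS, tracking each vertex's parent; an edge to a visited non-parent vertex closes a cycle.
Start from clean:
visit clean (parent –)
  visit scan (parent clean)
    scan–clean: parent, skip
    visit merge (parent scan)
      visit test (parent merge)
        visit fetch (parent test)
          fetch–test: parent, skip
          fetch–merge: merge visited and ≠ parent → cycle
Cycle: merge – test – fetch – merge.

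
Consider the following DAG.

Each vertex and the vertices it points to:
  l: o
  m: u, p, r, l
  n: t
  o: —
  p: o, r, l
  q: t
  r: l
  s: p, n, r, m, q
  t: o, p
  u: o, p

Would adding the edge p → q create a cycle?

Adding p→q creates a cycle iff q can already reach p.
Path from q: q → t → p.
So q → … → p → q is a cycle.

Yes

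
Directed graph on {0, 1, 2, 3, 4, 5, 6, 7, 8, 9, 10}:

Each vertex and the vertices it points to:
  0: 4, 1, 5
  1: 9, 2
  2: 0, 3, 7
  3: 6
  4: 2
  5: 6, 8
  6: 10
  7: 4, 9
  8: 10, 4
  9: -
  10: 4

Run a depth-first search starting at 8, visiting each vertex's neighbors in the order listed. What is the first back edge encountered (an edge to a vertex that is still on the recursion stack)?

0->4

DFS from 8 (visiting each vertex's neighbors in the order listed); mark gray on enter, black on exit:
8 gray
  10 gray
    4 gray
      2 gray
        0 gray
          0→4: 4 is gray → back edge
First back edge: 0 → 4.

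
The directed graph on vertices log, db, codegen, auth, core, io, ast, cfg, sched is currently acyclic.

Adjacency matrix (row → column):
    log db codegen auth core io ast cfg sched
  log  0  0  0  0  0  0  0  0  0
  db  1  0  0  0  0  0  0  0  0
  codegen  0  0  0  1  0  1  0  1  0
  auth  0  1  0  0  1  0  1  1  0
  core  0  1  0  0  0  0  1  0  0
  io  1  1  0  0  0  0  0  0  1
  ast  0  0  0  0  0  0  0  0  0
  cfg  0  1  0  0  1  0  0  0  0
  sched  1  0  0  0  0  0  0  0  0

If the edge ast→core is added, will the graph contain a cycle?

Yes

Adding ast→core creates a cycle iff core can already reach ast.
Path from core: core → ast.
So core → … → ast → core is a cycle.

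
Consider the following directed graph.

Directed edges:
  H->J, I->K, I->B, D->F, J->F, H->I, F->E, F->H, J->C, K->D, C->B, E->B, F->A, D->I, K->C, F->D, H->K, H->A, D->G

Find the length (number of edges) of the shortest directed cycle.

For each vertex v, BFS finds the shortest path from v back to v.
The shortest such closed walk is F → D → F, length 2.

2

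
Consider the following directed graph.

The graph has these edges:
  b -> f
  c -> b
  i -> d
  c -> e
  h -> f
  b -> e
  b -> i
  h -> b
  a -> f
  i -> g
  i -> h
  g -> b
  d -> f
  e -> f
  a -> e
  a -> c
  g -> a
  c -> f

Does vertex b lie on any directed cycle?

Yes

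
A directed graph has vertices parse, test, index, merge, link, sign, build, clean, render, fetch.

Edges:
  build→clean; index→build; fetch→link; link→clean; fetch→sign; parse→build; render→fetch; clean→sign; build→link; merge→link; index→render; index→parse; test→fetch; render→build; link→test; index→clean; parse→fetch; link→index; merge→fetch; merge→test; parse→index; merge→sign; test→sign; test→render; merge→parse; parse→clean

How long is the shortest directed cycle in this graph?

2

For each vertex v, BFS finds the shortest path from v back to v.
The shortest such closed walk is index → parse → index, length 2.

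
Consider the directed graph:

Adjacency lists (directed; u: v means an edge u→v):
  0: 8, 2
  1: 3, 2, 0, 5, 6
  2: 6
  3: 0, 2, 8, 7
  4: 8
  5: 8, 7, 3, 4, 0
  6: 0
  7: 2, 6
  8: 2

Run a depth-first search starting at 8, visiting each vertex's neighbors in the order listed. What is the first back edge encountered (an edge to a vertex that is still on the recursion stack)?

0->8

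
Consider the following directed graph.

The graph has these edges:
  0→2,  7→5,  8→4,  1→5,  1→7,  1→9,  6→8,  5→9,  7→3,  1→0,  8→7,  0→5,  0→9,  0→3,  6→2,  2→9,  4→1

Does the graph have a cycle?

DFS with white/gray/black marking, starting from 5:
5 gray
  9 gray
  9 black
5 black
0 gray
  3 gray
  3 black
  0→5: 5 black — skip
  2 gray
    2→9: 9 black — skip
  2 black
  0→9: 9 black — skip
0 black
1 gray
  7 gray
    7→5: 5 black — skip
    7→3: 3 black — skip
  7 black
  1→9: 9 black — skip
  1→0: 0 black — skip
  1→5: 5 black — skip
1 black
4 gray
  4→1: 1 black — skip
4 black
6 gray
  6→2: 2 black — skip
  8 gray
    8→7: 7 black — skip
    8→4: 4 black — skip
  8 black
6 black
Every edge goes to a white or black vertex — no back edge, so the graph is acyclic.

No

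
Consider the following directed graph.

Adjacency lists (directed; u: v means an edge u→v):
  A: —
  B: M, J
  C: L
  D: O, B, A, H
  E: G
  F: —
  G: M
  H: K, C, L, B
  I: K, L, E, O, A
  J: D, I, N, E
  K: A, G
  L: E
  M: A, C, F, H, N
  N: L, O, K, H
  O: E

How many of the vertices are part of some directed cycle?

A vertex is on a directed cycle iff it belongs to a strongly connected component of size ≥ 2 (or has a self-loop).
The vertices on cycles are {B, C, D, E, G, H, I, J, K, L, M, N, O} — 13 in total.

13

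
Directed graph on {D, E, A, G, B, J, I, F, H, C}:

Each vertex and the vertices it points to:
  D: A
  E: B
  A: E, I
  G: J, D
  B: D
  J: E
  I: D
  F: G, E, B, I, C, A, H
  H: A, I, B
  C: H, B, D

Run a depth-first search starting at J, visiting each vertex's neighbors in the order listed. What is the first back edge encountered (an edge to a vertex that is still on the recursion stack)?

A→E

DFS from J (visiting each vertex's neighbors in the order listed); mark gray on enter, black on exit:
J gray
  E gray
    B gray
      D gray
        A gray
          A→E: E is gray → back edge
First back edge: A → E.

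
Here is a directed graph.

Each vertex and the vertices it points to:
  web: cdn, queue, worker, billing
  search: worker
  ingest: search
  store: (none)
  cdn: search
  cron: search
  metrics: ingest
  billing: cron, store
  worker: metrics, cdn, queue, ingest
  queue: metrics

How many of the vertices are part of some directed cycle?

6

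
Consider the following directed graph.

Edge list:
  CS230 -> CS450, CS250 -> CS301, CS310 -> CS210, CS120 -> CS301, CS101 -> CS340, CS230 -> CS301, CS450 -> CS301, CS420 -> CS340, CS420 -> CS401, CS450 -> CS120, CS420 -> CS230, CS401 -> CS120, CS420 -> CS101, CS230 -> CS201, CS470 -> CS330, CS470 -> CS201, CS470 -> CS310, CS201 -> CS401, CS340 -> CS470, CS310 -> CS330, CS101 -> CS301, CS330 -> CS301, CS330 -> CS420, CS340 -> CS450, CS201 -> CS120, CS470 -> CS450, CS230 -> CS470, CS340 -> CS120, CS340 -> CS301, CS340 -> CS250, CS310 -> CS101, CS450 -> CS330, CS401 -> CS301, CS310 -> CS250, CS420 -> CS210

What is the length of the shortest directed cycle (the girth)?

4

For each vertex v, BFS finds the shortest path from v back to v.
The shortest such closed walk is CS420 → CS230 → CS450 → CS330 → CS420, length 4.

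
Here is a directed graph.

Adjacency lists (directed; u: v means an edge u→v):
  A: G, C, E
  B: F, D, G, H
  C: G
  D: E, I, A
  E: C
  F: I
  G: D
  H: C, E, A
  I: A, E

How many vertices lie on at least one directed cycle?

A vertex is on a directed cycle iff it belongs to a strongly connected component of size ≥ 2 (or has a self-loop).
The vertices on cycles are {A, C, D, E, G, I} — 6 in total.

6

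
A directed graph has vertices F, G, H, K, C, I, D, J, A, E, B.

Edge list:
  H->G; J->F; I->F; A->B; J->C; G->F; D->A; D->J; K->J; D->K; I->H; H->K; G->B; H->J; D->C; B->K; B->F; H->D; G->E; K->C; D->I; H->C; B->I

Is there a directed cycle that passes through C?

C lies on a cycle iff there is a path from C back to itself.
Exploring from C, it never reaches itself; equivalently, its strongly connected component is a singleton.

No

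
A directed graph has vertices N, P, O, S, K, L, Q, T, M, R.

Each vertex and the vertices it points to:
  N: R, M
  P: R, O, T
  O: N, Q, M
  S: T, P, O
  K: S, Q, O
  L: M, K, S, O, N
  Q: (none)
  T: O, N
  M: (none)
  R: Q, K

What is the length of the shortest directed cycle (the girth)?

4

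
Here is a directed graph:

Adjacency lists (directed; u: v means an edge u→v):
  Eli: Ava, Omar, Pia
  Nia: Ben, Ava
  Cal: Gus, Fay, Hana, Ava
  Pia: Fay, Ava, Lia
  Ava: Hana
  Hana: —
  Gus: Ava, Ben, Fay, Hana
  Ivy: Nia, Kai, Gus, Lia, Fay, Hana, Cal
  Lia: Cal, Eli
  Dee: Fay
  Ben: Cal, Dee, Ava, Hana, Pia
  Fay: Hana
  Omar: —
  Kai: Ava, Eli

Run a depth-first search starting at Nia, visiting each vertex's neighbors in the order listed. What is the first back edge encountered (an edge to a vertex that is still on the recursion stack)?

DFS from Nia (visiting each vertex's neighbors in the order listed); mark gray on enter, black on exit:
Nia gray
  Ben gray
    Cal gray
      Gus gray
        Ava gray
          Hana gray
          Hana black
        Ava black
        Gus→Ben: Ben is gray → back edge
First back edge: Gus → Ben.

Gus→Ben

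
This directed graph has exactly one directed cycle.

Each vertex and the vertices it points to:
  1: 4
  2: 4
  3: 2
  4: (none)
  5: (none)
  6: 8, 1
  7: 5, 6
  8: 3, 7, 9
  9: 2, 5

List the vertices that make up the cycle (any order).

DFS with gray/black marking from 6:
6 gray
  8 gray
    3 gray
      2 gray
        4 gray
        4 black
      2 black
    3 black
    7 gray
      5 gray
      5 black
      7→6: 6 is gray → back edge
Back edge closes the cycle 6 → 8 → 7 → 6; its vertices are {6, 7, 8}.

6, 7, 8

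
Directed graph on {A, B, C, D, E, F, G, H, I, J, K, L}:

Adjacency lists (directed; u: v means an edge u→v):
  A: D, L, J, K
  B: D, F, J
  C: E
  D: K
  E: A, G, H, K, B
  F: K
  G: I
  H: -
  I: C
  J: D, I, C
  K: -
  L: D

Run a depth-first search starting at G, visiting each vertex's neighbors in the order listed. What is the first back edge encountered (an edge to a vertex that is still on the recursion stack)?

J→I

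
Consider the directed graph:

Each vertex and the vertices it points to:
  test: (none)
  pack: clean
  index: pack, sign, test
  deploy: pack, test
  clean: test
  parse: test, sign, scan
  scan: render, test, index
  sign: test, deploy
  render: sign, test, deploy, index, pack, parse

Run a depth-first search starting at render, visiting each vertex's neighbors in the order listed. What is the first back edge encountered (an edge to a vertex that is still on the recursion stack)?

scan->render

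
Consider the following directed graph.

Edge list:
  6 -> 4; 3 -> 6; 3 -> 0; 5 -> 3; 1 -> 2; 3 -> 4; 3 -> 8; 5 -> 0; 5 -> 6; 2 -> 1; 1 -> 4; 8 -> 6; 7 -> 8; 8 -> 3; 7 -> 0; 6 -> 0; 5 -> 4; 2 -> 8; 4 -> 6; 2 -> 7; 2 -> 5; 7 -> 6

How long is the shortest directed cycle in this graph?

2

For each vertex v, BFS finds the shortest path from v back to v.
The shortest such closed walk is 1 → 2 → 1, length 2.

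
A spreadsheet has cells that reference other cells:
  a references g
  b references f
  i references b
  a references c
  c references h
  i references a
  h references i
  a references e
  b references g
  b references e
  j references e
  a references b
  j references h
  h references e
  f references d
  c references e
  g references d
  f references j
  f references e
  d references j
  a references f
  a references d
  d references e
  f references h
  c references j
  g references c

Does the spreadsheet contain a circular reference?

Yes

DFS with white/gray/black marking, starting from c:
c gray
  h gray
    e gray
    e black
    i gray
      a gray
        a→c: c is gray → back edge
Back edge found, so a cycle exists: c → h → i → a → c.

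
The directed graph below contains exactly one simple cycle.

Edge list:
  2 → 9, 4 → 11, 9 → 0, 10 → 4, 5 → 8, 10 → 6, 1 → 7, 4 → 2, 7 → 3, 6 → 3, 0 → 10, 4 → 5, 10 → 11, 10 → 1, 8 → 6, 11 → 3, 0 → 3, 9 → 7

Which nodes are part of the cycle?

0, 2, 4, 9, 10

DFS with gray/black marking from 10:
10 gray
  11 gray
    3 gray
    3 black
  11 black
  6 gray
    6→3: 3 black — skip
  6 black
  4 gray
    2 gray
      9 gray
        0 gray
          0→10: 10 is gray → back edge
Back edge closes the cycle 10 → 4 → 2 → 9 → 0 → 10; its vertices are {0, 2, 4, 9, 10}.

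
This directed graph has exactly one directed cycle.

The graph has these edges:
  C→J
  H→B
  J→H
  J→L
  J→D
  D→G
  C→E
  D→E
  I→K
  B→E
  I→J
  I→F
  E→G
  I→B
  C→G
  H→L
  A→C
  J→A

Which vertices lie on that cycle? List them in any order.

A, C, J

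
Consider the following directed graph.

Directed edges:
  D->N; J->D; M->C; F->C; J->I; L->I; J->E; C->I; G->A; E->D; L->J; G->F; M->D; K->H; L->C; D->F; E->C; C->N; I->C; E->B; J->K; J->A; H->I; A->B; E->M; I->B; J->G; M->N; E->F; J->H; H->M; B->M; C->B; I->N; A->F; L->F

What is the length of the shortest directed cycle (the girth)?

For each vertex v, BFS finds the shortest path from v back to v.
The shortest such closed walk is C → I → C, length 2.

2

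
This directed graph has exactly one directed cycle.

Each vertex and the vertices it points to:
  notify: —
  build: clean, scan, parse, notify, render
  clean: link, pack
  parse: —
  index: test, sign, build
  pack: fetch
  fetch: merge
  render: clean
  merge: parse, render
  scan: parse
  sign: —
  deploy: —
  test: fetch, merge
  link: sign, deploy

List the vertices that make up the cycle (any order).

DFS with gray/black marking from clean:
clean gray
  link gray
    sign gray
    sign black
    deploy gray
    deploy black
  link black
  pack gray
    fetch gray
      merge gray
        parse gray
        parse black
        render gray
          render→clean: clean is gray → back edge
Back edge closes the cycle clean → pack → fetch → merge → render → clean; its vertices are {pack, clean, fetch, merge, render}.

pack, clean, fetch, merge, render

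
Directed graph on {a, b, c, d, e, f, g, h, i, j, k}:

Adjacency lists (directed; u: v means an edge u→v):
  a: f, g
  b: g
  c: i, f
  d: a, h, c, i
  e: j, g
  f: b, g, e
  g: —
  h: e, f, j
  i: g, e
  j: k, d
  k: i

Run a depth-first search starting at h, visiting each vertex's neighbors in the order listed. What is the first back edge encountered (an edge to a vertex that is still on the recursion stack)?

DFS from h (visiting each vertex's neighbors in the order listed); mark gray on enter, black on exit:
h gray
  e gray
    j gray
      k gray
        i gray
          g gray
          g black
          i→e: e is gray → back edge
First back edge: i → e.

i->e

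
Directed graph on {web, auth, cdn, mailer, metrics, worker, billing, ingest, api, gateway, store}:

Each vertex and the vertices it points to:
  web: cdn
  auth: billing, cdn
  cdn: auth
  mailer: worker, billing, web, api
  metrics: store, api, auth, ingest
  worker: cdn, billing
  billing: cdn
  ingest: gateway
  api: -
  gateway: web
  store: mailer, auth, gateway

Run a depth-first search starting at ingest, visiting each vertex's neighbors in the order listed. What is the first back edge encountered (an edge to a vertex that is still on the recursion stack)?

DFS from ingest (visiting each vertex's neighbors in the order listed); mark gray on enter, black on exit:
ingest gray
  gateway gray
    web gray
      cdn gray
        auth gray
          billing gray
            billing→cdn: cdn is gray → back edge
First back edge: billing → cdn.

billing->cdn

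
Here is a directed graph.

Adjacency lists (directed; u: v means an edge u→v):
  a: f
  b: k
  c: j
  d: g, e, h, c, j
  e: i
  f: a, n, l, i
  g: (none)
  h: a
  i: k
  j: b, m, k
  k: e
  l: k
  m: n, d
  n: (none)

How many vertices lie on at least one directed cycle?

9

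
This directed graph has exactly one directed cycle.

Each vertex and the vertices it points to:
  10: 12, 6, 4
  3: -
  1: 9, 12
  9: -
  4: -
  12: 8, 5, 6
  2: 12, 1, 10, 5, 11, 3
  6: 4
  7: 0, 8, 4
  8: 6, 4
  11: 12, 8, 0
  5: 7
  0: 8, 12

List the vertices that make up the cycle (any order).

0, 5, 7, 12

DFS with gray/black marking from 5:
5 gray
  7 gray
    0 gray
      8 gray
        6 gray
          4 gray
          4 black
        6 black
        8→4: 4 black — skip
      8 black
      12 gray
        12→8: 8 black — skip
        12→5: 5 is gray → back edge
Back edge closes the cycle 5 → 7 → 0 → 12 → 5; its vertices are {0, 5, 7, 12}.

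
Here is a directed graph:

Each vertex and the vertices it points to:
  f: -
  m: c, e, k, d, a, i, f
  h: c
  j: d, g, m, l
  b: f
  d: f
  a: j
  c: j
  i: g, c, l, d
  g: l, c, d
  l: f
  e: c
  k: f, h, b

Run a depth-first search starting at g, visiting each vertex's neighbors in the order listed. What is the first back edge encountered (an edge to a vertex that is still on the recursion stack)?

j->g

DFS from g (visiting each vertex's neighbors in the order listed); mark gray on enter, black on exit:
g gray
  l gray
    f gray
    f black
  l black
  c gray
    j gray
      d gray
        d→f: f black — skip
      d black
      j→g: g is gray → back edge
First back edge: j → g.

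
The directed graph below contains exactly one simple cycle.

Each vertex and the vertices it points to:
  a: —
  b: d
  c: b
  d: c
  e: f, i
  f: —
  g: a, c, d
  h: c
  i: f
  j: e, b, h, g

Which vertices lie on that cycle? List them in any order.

DFS with gray/black marking from b:
b gray
  d gray
    c gray
      c→b: b is gray → back edge
Back edge closes the cycle b → d → c → b; its vertices are {b, c, d}.

b, c, d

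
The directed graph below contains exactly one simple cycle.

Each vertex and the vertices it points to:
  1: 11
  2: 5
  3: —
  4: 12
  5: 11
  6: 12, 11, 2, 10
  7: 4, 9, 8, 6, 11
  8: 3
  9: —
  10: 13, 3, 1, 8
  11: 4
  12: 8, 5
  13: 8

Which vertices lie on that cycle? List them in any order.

4, 5, 11, 12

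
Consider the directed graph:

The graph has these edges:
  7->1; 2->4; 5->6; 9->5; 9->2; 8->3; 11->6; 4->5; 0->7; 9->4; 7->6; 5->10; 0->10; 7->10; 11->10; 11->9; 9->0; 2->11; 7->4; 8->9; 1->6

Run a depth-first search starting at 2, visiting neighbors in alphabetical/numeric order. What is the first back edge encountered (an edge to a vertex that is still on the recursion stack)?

9->2

DFS from 2 (visiting neighbors in alphabetical/numeric order); mark gray on enter, black on exit:
2 gray
  4 gray
    5 gray
      6 gray
      6 black
      10 gray
      10 black
    5 black
  4 black
  11 gray
    11→6: 6 black — skip
    9 gray
      0 gray
        7 gray
          1 gray
            1→6: 6 black — skip
          1 black
          7→4: 4 black — skip
          7→6: 6 black — skip
          7→10: 10 black — skip
        7 black
        0→10: 10 black — skip
      0 black
      9→2: 2 is gray → back edge
First back edge: 9 → 2.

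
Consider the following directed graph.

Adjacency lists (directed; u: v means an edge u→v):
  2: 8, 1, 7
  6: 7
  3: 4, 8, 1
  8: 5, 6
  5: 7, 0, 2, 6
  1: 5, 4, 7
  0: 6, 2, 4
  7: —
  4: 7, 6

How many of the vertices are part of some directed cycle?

5

A vertex is on a directed cycle iff it belongs to a strongly connected component of size ≥ 2 (or has a self-loop).
The vertices on cycles are {0, 1, 2, 5, 8} — 5 in total.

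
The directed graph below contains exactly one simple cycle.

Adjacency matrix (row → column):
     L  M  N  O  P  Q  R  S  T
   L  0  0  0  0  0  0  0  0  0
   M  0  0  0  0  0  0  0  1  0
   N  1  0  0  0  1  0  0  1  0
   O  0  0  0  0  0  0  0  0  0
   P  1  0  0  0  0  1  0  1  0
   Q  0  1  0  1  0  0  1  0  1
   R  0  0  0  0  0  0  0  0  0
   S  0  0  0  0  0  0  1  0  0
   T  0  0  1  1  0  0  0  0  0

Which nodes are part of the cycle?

N, P, Q, T

DFS with gray/black marking from P:
P gray
  S gray
    R gray
    R black
  S black
  L gray
  L black
  Q gray
    O gray
    O black
    M gray
      M→S: S black — skip
    M black
    T gray
      T→O: O black — skip
      N gray
        N→S: S black — skip
        N→L: L black — skip
        N→P: P is gray → back edge
Back edge closes the cycle P → Q → T → N → P; its vertices are {N, P, Q, T}.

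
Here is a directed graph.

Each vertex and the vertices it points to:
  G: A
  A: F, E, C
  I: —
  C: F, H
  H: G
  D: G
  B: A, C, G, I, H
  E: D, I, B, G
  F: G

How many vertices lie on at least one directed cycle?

A vertex is on a directed cycle iff it belongs to a strongly connected component of size ≥ 2 (or has a self-loop).
The vertices on cycles are {A, B, C, D, E, F, G, H} — 8 in total.

8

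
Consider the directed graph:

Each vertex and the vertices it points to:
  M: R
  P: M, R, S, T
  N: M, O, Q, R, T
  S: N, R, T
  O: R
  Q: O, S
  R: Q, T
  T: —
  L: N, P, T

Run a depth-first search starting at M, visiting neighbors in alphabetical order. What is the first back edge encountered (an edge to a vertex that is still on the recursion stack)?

O→R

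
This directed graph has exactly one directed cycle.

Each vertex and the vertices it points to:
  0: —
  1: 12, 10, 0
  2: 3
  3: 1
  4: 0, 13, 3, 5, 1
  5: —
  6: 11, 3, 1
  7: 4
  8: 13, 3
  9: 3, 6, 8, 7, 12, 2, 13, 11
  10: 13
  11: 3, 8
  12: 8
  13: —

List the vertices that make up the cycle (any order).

1, 3, 8, 12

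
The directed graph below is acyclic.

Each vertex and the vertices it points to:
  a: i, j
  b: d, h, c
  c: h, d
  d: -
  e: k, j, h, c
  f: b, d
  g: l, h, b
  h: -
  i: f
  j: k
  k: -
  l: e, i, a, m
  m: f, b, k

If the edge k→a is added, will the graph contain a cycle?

Yes

Adding k→a creates a cycle iff a can already reach k.
Path from a: a → j → k.
So a → … → k → a is a cycle.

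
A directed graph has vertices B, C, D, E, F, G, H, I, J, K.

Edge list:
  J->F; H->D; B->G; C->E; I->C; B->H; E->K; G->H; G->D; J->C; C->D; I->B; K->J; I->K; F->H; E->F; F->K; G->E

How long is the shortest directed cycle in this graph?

For each vertex v, BFS finds the shortest path from v back to v.
The shortest such closed walk is K → J → F → K, length 3.

3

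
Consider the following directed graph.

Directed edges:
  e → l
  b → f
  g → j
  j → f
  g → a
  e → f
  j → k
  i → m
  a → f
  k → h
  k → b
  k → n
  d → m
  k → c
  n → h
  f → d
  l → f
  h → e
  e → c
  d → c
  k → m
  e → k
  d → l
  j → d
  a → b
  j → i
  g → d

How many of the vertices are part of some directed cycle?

A vertex is on a directed cycle iff it belongs to a strongly connected component of size ≥ 2 (or has a self-loop).
The vertices on cycles are {d, e, f, h, k, l, n} — 7 in total.

7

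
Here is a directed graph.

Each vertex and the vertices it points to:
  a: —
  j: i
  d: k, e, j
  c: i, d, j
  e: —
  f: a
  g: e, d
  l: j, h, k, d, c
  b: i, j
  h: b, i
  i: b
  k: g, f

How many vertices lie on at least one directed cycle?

6

A vertex is on a directed cycle iff it belongs to a strongly connected component of size ≥ 2 (or has a self-loop).
The vertices on cycles are {b, d, g, i, j, k} — 6 in total.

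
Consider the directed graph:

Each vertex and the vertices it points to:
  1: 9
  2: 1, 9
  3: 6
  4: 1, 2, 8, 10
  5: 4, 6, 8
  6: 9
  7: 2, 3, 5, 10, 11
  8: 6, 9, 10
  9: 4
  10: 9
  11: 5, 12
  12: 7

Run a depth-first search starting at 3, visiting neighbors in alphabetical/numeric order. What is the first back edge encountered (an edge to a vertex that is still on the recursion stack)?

1->9

DFS from 3 (visiting neighbors in alphabetical/numeric order); mark gray on enter, black on exit:
3 gray
  6 gray
    9 gray
      4 gray
        1 gray
          1→9: 9 is gray → back edge
First back edge: 1 → 9.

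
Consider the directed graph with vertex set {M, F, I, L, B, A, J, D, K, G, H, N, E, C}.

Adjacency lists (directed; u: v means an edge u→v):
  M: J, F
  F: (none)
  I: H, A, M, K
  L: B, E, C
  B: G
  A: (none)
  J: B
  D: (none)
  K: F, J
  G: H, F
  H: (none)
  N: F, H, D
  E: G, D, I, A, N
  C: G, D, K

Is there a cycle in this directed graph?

No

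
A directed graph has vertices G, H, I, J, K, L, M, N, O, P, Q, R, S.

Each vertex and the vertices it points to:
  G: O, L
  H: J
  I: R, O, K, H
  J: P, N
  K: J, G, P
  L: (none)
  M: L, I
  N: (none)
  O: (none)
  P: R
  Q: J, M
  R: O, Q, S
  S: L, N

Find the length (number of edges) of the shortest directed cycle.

4

For each vertex v, BFS finds the shortest path from v back to v.
The shortest such closed walk is I → R → Q → M → I, length 4.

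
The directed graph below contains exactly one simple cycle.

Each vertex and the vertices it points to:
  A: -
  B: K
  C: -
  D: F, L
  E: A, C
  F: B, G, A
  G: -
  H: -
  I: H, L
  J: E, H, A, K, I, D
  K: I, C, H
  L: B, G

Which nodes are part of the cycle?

DFS with gray/black marking from K:
K gray
  I gray
    H gray
    H black
    L gray
      B gray
        B→K: K is gray → back edge
Back edge closes the cycle K → I → L → B → K; its vertices are {B, I, K, L}.

B, I, K, L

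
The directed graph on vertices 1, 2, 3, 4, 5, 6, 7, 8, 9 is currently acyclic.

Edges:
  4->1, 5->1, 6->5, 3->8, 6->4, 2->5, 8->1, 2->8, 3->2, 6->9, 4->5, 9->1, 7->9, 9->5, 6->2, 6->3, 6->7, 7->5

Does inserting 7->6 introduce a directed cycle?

Adding 7→6 creates a cycle iff 6 can already reach 7.
Path from 6: 6 → 7.
So 6 → … → 7 → 6 is a cycle.

Yes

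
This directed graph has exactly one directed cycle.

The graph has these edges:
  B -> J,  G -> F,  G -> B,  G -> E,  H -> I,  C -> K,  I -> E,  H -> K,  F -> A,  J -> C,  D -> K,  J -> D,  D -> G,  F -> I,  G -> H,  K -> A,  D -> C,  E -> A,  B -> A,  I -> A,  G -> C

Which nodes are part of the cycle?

DFS with gray/black marking from G:
G gray
  F gray
    I gray
      A gray
      A black
      E gray
        E→A: A black — skip
      E black
    I black
    F→A: A black — skip
  F black
  H gray
    K gray
      K→A: A black — skip
    K black
    H→I: I black — skip
  H black
  B gray
    J gray
      C gray
        C→K: K black — skip
      C black
      D gray
        D→G: G is gray → back edge
Back edge closes the cycle G → B → J → D → G; its vertices are {B, D, G, J}.

B, D, G, J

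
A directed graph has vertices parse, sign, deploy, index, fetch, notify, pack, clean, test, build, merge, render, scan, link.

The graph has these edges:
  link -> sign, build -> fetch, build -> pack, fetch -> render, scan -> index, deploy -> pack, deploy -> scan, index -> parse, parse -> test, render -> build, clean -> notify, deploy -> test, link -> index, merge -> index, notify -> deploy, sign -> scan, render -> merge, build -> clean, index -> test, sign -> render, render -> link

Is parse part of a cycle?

parse lies on a cycle iff there is a path from parse back to itself.
Exploring from parse, it never reaches itself; equivalently, its strongly connected component is a singleton.

No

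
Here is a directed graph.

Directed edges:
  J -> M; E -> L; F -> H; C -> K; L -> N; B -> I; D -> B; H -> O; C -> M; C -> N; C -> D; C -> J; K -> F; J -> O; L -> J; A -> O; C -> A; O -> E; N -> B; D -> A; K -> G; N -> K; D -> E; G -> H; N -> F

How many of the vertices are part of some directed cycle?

9

A vertex is on a directed cycle iff it belongs to a strongly connected component of size ≥ 2 (or has a self-loop).
The vertices on cycles are {E, F, G, H, J, K, L, N, O} — 9 in total.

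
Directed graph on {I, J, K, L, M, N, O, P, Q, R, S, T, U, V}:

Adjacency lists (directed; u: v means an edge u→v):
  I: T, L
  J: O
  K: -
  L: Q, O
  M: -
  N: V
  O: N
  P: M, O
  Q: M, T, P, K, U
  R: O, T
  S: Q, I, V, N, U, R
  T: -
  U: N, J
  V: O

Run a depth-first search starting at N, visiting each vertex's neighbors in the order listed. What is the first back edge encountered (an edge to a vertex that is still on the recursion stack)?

O→N

DFS from N (visiting each vertex's neighbors in the order listed); mark gray on enter, black on exit:
N gray
  V gray
    O gray
      O→N: N is gray → back edge
First back edge: O → N.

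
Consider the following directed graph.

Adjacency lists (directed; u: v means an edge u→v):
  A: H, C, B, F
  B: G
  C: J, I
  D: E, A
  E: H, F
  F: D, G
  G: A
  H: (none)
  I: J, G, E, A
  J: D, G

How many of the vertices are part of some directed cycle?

A vertex is on a directed cycle iff it belongs to a strongly connected component of size ≥ 2 (or has a self-loop).
The vertices on cycles are {A, B, C, D, E, F, G, I, J} — 9 in total.

9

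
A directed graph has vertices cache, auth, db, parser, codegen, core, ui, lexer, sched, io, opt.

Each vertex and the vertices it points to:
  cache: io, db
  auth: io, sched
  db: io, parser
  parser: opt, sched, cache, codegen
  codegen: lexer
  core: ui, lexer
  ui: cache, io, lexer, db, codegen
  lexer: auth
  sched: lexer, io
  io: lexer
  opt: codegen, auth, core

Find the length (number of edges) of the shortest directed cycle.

3

For each vertex v, BFS finds the shortest path from v back to v.
The shortest such closed walk is db → parser → cache → db, length 3.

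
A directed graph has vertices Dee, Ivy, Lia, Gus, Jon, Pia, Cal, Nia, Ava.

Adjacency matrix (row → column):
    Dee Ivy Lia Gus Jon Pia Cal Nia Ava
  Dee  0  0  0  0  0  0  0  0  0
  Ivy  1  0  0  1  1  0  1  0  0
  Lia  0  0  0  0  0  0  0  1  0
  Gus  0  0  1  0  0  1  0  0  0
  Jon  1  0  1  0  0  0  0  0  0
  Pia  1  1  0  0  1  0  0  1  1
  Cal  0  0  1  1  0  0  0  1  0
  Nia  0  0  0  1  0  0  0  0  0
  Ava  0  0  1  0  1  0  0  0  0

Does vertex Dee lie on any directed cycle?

No

Dee lies on a cycle iff there is a path from Dee back to itself.
Exploring from Dee, it never reaches itself; equivalently, its strongly connected component is a singleton.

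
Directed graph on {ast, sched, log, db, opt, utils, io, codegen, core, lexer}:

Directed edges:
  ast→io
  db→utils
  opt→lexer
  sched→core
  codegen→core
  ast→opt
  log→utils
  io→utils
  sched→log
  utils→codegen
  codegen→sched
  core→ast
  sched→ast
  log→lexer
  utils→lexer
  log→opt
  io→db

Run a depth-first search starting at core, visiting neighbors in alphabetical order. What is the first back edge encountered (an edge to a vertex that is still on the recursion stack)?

codegen→core

DFS from core (visiting neighbors in alphabetical order); mark gray on enter, black on exit:
core gray
  ast gray
    io gray
      db gray
        utils gray
          codegen gray
            codegen→core: core is gray → back edge
First back edge: codegen → core.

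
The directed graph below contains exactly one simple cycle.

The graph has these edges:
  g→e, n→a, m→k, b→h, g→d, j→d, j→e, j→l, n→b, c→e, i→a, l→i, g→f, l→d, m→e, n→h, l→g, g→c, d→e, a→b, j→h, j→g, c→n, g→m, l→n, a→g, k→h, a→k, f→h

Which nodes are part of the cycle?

a, c, g, n

DFS with gray/black marking from g:
g gray
  m gray
    e gray
    e black
    k gray
      h gray
      h black
    k black
  m black
  c gray
    c→e: e black — skip
    n gray
      b gray
        b→h: h black — skip
      b black
      a gray
        a→g: g is gray → back edge
Back edge closes the cycle g → c → n → a → g; its vertices are {a, c, g, n}.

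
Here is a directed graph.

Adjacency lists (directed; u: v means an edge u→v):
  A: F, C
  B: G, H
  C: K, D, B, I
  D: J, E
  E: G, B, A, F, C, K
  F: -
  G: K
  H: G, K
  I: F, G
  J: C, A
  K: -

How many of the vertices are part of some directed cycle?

5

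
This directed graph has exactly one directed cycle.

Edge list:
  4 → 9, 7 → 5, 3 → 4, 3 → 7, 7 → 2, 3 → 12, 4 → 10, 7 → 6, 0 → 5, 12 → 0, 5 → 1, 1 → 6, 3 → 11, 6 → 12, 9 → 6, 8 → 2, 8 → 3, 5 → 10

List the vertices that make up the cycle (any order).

DFS with gray/black marking from 12:
12 gray
  0 gray
    5 gray
      1 gray
        6 gray
          6→12: 12 is gray → back edge
Back edge closes the cycle 12 → 0 → 5 → 1 → 6 → 12; its vertices are {0, 1, 5, 6, 12}.

0, 1, 5, 6, 12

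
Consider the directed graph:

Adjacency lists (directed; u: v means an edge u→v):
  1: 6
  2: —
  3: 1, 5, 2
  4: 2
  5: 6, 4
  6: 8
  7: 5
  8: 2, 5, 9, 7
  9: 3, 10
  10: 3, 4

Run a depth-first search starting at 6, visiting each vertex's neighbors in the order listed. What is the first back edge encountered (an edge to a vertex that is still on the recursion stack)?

DFS from 6 (visiting each vertex's neighbors in the order listed); mark gray on enter, black on exit:
6 gray
  8 gray
    2 gray
    2 black
    5 gray
      5→6: 6 is gray → back edge
First back edge: 5 → 6.

5→6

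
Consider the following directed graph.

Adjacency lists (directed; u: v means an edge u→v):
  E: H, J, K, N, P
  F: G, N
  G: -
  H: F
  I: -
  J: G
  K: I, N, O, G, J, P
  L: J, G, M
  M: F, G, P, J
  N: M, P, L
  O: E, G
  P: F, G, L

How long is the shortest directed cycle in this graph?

3

For each vertex v, BFS finds the shortest path from v back to v.
The shortest such closed walk is E → K → O → E, length 3.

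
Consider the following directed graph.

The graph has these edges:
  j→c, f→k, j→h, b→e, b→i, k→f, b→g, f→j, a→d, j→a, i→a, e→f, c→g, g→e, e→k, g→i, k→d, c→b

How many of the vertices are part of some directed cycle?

7

A vertex is on a directed cycle iff it belongs to a strongly connected component of size ≥ 2 (or has a self-loop).
The vertices on cycles are {b, c, e, f, g, j, k} — 7 in total.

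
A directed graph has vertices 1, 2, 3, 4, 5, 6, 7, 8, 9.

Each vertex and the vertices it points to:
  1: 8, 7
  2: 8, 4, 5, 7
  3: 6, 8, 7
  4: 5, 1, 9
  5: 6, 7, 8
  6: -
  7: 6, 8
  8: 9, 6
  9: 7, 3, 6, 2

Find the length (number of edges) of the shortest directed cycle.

3

For each vertex v, BFS finds the shortest path from v back to v.
The shortest such closed walk is 4 → 9 → 2 → 4, length 3.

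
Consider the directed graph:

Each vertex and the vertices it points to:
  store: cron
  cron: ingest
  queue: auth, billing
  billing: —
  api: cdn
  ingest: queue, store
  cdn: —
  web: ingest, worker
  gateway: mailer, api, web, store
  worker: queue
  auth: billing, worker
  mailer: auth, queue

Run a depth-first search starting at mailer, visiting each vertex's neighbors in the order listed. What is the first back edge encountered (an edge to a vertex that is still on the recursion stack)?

queue→auth

DFS from mailer (visiting each vertex's neighbors in the order listed); mark gray on enter, black on exit:
mailer gray
  auth gray
    billing gray
    billing black
    worker gray
      queue gray
        queue→auth: auth is gray → back edge
First back edge: queue → auth.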